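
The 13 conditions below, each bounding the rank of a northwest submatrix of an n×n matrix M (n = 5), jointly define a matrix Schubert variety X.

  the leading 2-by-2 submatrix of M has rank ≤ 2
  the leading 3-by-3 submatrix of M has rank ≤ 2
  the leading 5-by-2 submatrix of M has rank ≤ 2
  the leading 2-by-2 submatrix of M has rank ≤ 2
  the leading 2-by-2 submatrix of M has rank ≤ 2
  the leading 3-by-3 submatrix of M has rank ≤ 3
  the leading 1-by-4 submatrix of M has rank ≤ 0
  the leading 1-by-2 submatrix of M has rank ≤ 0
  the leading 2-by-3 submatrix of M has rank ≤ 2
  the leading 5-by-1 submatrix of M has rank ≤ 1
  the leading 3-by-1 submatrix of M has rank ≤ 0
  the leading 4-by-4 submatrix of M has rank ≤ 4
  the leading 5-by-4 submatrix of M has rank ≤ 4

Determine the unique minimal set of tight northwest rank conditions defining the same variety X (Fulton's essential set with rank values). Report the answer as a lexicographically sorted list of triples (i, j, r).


Rank table r_w(5×5) implied by the 13 constraints:

  row 1: 0, 0, 0, 0, 1
  row 2: 0, 1, 1, 1, 2
  row 3: 0, 1, 2, 2, 3
  row 4: 1, 2, 3, 3, 4
  row 5: 1, 2, 3, 4, 5

the unique w with this rank table is (5, 2, 3, 1, 4).

Rothe diagram D(w) (6 cells), 2 SE-corners (essential conditions):

[(1, 4, 0), (3, 1, 0)]


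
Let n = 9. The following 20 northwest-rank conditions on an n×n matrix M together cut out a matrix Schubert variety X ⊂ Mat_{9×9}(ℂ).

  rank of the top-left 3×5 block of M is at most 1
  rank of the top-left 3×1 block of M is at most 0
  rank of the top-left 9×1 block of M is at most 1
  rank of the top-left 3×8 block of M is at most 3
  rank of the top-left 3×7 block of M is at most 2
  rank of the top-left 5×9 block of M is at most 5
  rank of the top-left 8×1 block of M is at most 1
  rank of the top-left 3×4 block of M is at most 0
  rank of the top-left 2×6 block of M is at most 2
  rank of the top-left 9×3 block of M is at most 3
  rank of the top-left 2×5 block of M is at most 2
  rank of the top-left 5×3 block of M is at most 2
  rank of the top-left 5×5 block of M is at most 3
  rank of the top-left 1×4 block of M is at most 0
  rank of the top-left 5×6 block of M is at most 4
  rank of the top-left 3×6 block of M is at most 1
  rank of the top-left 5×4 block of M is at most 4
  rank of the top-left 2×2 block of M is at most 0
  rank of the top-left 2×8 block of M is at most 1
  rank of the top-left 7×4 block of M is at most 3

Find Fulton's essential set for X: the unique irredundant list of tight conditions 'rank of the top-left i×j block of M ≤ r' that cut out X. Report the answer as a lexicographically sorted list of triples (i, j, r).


Recovering R(i,j) via the rank-extension bound from the 20 conditions:

  R[1]: 0  0  0  0  1  1  1  1  1
  R[2]: 0  0  0  0  1  1  1  1  2
  R[3]: 0  0  0  0  1  1  2  2  3
  R[4]: 1  1  1  1  2  2  3  3  4
  R[5]: 1  2  2  2  3  3  4  4  5
  R[6]: 1  2  3  3  4  4  5  5  6
  R[7]: 1  2  3  3  4  5  6  6  7
  R[8]: 1  2  3  4  5  6  7  7  8
  R[9]: 1  2  3  4  5  6  7  8  9

giving w = (5, 9, 7, 1, 2, 3, 6, 4, 8) via Δ²R.

Rothe diagram D(w) (17 cells), 4 SE-corners (essential conditions):

[(2, 8, 1), (3, 4, 0), (3, 6, 1), (7, 4, 3)]


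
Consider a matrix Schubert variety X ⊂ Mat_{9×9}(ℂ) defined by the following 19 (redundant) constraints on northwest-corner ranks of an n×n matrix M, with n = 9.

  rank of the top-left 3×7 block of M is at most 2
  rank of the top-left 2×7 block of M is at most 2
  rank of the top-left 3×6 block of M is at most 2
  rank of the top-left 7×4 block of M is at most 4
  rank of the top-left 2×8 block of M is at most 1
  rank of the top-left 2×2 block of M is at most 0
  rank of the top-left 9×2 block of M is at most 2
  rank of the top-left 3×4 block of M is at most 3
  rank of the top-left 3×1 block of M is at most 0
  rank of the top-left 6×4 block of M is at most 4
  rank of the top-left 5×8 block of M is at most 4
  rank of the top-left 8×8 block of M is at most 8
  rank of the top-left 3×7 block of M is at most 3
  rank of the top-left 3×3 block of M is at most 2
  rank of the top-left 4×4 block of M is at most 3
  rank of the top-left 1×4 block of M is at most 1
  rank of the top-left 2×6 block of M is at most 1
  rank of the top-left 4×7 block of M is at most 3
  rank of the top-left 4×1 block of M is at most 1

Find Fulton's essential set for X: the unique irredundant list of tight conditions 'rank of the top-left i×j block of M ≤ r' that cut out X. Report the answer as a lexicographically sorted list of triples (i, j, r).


Propagating the 19 rank bounds to every northwest block:

  row 1: 0 | 0 | 1 | 1 | 1 | 1 | 1 | 1 | 1
  row 2: 0 | 0 | 1 | 1 | 1 | 1 | 1 | 1 | 2
  row 3: 0 | 1 | 2 | 2 | 2 | 2 | 2 | 2 | 3
  row 4: 1 | 2 | 3 | 3 | 3 | 3 | 3 | 3 | 4
  row 5: 1 | 2 | 3 | 4 | 4 | 4 | 4 | 4 | 5
  row 6: 1 | 2 | 3 | 4 | 5 | 5 | 5 | 5 | 6
  row 7: 1 | 2 | 3 | 4 | 5 | 6 | 6 | 6 | 7
  row 8: 1 | 2 | 3 | 4 | 5 | 6 | 7 | 7 | 8
  row 9: 1 | 2 | 3 | 4 | 5 | 6 | 7 | 8 | 9

so w = (3, 9, 2, 1, 4, 5, 6, 7, 8).

|D(w)|=10, |Ess(w)|=3:

[(2, 2, 0), (2, 8, 1), (3, 1, 0)]


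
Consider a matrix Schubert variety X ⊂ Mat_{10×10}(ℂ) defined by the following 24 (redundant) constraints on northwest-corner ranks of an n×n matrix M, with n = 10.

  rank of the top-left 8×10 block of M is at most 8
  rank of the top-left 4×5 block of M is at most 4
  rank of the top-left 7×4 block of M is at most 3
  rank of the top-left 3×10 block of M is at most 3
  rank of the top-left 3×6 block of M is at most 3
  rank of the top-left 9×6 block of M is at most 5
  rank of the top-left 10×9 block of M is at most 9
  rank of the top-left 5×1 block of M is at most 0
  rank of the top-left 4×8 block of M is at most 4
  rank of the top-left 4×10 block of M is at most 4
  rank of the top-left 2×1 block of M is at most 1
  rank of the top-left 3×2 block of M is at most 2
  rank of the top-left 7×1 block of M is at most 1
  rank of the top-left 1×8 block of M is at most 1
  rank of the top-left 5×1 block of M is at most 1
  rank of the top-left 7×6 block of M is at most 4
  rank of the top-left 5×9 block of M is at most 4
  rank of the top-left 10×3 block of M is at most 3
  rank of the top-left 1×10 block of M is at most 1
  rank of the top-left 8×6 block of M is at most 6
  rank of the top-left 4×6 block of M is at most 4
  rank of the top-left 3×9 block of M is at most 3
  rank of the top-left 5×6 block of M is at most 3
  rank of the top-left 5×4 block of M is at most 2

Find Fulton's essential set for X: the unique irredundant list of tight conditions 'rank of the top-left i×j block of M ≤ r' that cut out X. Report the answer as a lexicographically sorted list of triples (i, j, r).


Reconstructing r_w from the 24 given conditions:

  R[1]: 0, 1, 1, 1, 1, 1, 1, 1, 1, 1
  R[2]: 0, 1, 2, 2, 2, 2, 2, 2, 2, 2
  R[3]: 0, 1, 2, 2, 3, 3, 3, 3, 3, 3
  R[4]: 0, 1, 2, 2, 3, 3, 4, 4, 4, 4
  R[5]: 0, 1, 2, 2, 3, 3, 4, 4, 4, 5
  R[6]: 1, 2, 3, 3, 4, 4, 5, 5, 5, 6
  R[7]: 1, 2, 3, 3, 4, 4, 5, 6, 6, 7
  R[8]: 1, 2, 3, 4, 5, 5, 6, 7, 7, 8
  R[9]: 1, 2, 3, 4, 5, 5, 6, 7, 8, 9
  R[10]: 1, 2, 3, 4, 5, 6, 7, 8, 9, 10

reading off 1-entries of Δ²R: w = (2, 3, 5, 7, 10, 1, 8, 4, 9, 6).

|D(w)|=15, |Ess(w)|=7:

[(5, 1, 0), (5, 4, 2), (5, 6, 3), (5, 9, 4), (7, 4, 3), (7, 6, 4), (9, 6, 5)]


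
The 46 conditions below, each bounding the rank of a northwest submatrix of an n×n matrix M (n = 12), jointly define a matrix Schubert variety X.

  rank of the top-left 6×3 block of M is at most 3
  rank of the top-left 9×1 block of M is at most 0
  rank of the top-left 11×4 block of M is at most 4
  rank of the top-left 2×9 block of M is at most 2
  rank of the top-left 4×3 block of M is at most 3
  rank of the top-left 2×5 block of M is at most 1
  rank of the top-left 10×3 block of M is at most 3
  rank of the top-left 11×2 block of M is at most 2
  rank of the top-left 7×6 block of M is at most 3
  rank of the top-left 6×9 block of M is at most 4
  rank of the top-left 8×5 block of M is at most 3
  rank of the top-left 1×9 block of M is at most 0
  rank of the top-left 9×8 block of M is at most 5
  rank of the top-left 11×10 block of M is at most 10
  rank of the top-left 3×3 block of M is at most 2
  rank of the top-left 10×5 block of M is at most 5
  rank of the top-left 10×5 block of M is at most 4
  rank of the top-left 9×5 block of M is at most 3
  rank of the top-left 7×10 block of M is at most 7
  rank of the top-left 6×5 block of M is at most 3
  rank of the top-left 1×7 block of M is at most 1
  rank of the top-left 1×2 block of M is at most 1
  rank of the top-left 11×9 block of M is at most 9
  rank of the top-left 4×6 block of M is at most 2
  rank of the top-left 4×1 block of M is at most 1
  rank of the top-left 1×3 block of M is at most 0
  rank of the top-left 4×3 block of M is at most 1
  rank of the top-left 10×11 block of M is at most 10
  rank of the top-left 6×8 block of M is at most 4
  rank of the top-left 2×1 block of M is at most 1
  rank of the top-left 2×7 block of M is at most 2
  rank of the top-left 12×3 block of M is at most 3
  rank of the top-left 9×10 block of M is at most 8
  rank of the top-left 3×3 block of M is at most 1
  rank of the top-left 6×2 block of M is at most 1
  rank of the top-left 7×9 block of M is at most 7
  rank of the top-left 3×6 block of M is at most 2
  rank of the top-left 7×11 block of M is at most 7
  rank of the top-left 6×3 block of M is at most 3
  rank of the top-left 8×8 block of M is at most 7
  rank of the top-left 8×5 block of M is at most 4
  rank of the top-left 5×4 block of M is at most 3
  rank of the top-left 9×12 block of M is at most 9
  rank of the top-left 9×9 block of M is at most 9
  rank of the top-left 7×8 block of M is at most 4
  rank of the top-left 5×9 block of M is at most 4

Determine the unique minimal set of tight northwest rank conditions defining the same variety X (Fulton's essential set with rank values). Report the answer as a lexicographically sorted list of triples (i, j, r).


Recovering R(i,j) via the rank-extension bound from the 46 conditions:

  0 0 0 0 0 0 0 0 0 1 1 1
  0 1 1 1 1 1 1 1 1 2 2 2
  0 1 1 2 2 2 2 2 2 3 3 3
  0 1 1 2 2 2 3 3 3 4 4 4
  0 1 2 3 3 3 4 4 4 5 5 5
  0 1 2 3 3 3 4 4 4 5 6 6
  0 1 2 3 3 3 4 4 5 6 7 7
  0 1 2 3 3 4 5 5 6 7 8 8
  0 1 2 3 3 4 5 5 6 7 8 9
  1 2 3 4 4 5 6 6 7 8 9 10
  1 2 3 4 5 6 7 7 8 9 10 11
  1 2 3 4 5 6 7 8 9 10 11 12

the unique w with this rank table is (10, 2, 4, 7, 3, 11, 9, 6, 12, 1, 5, 8).

Fulton essential set (9 of the 31 Rothe cells):

[(1, 9, 0), (4, 3, 1), (4, 6, 2), (6, 9, 4), (7, 6, 3), (7, 8, 4), (9, 1, 0), (9, 5, 3), (9, 8, 5)]


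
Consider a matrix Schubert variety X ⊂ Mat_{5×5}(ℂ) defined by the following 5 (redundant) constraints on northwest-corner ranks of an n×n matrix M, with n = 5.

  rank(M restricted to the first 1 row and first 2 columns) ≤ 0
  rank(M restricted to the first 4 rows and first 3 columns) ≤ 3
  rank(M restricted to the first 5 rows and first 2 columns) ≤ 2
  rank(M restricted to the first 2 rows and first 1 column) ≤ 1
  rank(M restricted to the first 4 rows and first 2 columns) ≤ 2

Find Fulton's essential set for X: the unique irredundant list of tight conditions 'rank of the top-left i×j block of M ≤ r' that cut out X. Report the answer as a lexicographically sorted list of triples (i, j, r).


The tightest implied rank at each (i,j), from the 5 conditions:

  i=1: 0, 0, 1, 1, 1
  i=2: 1, 1, 2, 2, 2
  i=3: 1, 2, 3, 3, 3
  i=4: 1, 2, 3, 4, 4
  i=5: 1, 2, 3, 4, 5

hence w(1..5) = (3, 1, 2, 4, 5).

D(w) has 2 cells with 1 SE-corner; essential set:

[(1, 2, 0)]


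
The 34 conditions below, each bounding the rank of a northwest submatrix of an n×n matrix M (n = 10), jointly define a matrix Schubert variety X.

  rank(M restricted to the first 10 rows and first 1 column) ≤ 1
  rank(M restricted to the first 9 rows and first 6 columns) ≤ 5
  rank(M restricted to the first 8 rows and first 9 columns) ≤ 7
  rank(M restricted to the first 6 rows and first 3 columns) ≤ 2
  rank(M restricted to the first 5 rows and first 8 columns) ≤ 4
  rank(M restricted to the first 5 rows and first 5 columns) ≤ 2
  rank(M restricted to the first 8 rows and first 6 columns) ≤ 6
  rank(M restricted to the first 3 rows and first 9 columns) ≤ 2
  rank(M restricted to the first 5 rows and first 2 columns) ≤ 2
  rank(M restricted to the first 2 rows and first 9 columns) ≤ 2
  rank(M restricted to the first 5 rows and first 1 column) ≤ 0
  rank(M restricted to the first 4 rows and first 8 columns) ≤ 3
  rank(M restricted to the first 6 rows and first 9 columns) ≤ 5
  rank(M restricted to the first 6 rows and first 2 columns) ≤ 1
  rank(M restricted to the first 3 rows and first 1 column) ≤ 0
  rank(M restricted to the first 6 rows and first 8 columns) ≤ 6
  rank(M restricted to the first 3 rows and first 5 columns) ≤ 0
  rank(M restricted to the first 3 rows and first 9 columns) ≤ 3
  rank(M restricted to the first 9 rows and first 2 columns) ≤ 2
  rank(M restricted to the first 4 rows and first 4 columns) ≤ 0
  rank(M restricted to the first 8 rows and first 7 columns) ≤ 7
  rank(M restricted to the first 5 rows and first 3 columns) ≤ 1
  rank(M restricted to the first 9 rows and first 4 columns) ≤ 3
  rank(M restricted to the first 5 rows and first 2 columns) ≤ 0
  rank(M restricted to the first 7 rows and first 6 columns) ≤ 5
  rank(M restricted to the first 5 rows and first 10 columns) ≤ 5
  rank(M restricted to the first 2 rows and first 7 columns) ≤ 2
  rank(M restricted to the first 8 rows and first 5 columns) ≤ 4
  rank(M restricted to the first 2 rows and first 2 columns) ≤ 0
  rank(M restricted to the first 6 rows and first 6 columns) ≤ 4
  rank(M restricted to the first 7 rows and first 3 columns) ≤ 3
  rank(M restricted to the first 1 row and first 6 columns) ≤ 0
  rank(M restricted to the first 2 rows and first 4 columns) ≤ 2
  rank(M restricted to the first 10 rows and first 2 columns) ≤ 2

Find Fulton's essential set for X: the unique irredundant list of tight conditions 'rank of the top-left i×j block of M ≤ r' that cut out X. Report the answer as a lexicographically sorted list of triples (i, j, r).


Computing R[i][j] = min implied NW-rank bound (n=10, 34 conditions):

  R[1]: 0 0 0 0 0 0 1 1 1 1
  R[2]: 0 0 0 0 0 1 2 2 2 2
  R[3]: 0 0 0 0 0 1 2 2 2 3
  R[4]: 0 0 0 0 1 2 3 3 3 4
  R[5]: 0 0 1 1 2 3 4 4 4 5
  R[6]: 1 1 2 2 3 4 5 5 5 6
  R[7]: 1 2 3 3 4 5 6 6 6 7
  R[8]: 1 2 3 3 4 5 6 7 7 8
  R[9]: 1 2 3 3 4 5 6 7 8 9
  R[10]: 1 2 3 4 5 6 7 8 9 10

second differences of R give the permutation w = (7, 6, 10, 5, 3, 1, 2, 8, 9, 4).

Rothe diagram D(w) (26 cells), 6 SE-corners (essential conditions):

[(1, 6, 0), (3, 5, 0), (3, 9, 2), (4, 4, 0), (5, 2, 0), (9, 4, 3)]


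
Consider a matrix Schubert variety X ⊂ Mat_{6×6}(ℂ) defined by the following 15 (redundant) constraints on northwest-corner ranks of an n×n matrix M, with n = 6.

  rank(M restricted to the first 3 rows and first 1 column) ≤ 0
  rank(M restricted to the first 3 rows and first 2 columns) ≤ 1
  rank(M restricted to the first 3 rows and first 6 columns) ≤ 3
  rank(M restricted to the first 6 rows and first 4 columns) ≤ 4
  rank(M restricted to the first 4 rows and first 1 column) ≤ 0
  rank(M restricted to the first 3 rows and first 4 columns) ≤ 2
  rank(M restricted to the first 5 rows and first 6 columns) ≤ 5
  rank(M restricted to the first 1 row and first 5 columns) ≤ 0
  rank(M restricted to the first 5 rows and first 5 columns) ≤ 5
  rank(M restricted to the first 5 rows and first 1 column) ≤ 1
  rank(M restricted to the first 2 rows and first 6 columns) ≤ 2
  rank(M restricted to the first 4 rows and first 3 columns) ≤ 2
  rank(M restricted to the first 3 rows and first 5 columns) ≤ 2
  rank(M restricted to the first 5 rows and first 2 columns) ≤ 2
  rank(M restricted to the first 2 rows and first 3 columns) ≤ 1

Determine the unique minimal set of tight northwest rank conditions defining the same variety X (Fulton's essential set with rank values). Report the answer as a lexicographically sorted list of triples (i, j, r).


Propagating the 15 rank bounds to every northwest block:

  i=1: 0, 0, 0, 0, 0, 1
  i=2: 0, 1, 1, 1, 1, 2
  i=3: 0, 1, 2, 2, 2, 3
  i=4: 0, 1, 2, 3, 3, 4
  i=5: 1, 2, 3, 4, 4, 5
  i=6: 1, 2, 3, 4, 5, 6

so w = (6, 2, 3, 4, 1, 5).

2 SE-corners of the 8-cell Rothe diagram give Ess(w):

[(1, 5, 0), (4, 1, 0)]


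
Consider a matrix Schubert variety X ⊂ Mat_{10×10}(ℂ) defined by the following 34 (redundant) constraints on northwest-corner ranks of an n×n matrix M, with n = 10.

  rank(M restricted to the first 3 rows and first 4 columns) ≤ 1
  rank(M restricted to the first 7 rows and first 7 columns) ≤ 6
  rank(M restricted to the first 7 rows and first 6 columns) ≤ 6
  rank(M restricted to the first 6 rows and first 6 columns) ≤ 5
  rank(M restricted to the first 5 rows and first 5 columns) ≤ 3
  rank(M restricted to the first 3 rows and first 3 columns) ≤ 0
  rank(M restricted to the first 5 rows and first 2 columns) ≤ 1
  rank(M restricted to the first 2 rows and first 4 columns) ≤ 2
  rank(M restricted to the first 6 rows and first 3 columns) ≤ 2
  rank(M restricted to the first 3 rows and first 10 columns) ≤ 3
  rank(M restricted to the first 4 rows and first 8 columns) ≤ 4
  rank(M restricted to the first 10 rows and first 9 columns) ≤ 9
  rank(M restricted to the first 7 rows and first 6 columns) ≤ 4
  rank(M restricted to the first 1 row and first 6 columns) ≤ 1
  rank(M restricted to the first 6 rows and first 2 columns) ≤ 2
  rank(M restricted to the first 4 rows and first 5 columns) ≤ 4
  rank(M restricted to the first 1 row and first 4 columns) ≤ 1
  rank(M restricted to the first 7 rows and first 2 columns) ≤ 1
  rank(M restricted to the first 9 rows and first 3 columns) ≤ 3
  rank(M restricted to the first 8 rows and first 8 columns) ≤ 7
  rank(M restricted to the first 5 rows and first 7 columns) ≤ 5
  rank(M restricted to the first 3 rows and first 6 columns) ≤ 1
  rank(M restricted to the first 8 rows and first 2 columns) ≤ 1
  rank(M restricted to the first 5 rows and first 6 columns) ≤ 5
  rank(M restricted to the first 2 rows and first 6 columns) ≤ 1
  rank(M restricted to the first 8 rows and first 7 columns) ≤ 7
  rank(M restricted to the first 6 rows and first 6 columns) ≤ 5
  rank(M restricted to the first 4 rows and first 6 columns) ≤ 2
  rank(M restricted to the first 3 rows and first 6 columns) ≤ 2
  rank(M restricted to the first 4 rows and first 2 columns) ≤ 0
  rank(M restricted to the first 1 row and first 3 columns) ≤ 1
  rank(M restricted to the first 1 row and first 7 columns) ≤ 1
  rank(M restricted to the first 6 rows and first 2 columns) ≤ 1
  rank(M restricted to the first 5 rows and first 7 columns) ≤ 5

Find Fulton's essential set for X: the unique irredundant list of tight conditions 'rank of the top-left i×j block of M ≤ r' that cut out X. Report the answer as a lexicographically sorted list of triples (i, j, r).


Recovering R(i,j) via the rank-extension bound from the 34 conditions:

  R[1]: 0, 0, 0, 1, 1, 1, 1, 1, 1, 1
  R[2]: 0, 0, 0, 1, 1, 1, 2, 2, 2, 2
  R[3]: 0, 0, 0, 1, 1, 1, 2, 3, 3, 3
  R[4]: 0, 0, 1, 2, 2, 2, 3, 4, 4, 4
  R[5]: 1, 1, 2, 3, 3, 3, 4, 5, 5, 5
  R[6]: 1, 1, 2, 3, 4, 4, 5, 6, 6, 6
  R[7]: 1, 1, 2, 3, 4, 4, 5, 6, 7, 7
  R[8]: 1, 1, 2, 3, 4, 5, 6, 7, 8, 8
  R[9]: 1, 2, 3, 4, 5, 6, 7, 8, 9, 9
  R[10]: 1, 2, 3, 4, 5, 6, 7, 8, 9, 10

second differences of R give the permutation w = (4, 7, 8, 3, 1, 5, 9, 6, 2, 10).

ℓ(w)=19; the 5 essential cells (i,j,r):

[(3, 3, 0), (3, 6, 1), (4, 2, 0), (7, 6, 4), (8, 2, 1)]


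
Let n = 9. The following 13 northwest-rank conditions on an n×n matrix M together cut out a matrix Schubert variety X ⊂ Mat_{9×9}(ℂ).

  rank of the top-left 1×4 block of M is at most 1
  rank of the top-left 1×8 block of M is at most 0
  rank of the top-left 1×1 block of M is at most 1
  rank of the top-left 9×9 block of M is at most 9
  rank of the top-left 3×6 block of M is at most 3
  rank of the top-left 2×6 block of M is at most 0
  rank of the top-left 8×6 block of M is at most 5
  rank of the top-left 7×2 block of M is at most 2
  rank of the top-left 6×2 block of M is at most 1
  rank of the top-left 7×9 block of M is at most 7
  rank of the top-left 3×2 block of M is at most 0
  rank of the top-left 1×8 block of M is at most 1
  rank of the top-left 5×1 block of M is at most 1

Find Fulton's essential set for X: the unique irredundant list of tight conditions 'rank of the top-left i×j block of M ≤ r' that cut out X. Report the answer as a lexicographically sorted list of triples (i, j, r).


Rank table r_w(9×9) implied by the 13 constraints:

  row 1: 0 | 0 | 0 | 0 | 0 | 0 | 0 | 0 | 1
  row 2: 0 | 0 | 0 | 0 | 0 | 0 | 1 | 1 | 2
  row 3: 0 | 0 | 1 | 1 | 1 | 1 | 2 | 2 | 3
  row 4: 1 | 1 | 2 | 2 | 2 | 2 | 3 | 3 | 4
  row 5: 1 | 1 | 2 | 3 | 3 | 3 | 4 | 4 | 5
  row 6: 1 | 1 | 2 | 3 | 4 | 4 | 5 | 5 | 6
  row 7: 1 | 2 | 3 | 4 | 5 | 5 | 6 | 6 | 7
  row 8: 1 | 2 | 3 | 4 | 5 | 5 | 6 | 7 | 8
  row 9: 1 | 2 | 3 | 4 | 5 | 6 | 7 | 8 | 9

the unique w with this rank table is (9, 7, 3, 1, 4, 5, 2, 8, 6).

ℓ(w)=19; the 5 essential cells (i,j,r):

[(1, 8, 0), (2, 6, 0), (3, 2, 0), (6, 2, 1), (8, 6, 5)]


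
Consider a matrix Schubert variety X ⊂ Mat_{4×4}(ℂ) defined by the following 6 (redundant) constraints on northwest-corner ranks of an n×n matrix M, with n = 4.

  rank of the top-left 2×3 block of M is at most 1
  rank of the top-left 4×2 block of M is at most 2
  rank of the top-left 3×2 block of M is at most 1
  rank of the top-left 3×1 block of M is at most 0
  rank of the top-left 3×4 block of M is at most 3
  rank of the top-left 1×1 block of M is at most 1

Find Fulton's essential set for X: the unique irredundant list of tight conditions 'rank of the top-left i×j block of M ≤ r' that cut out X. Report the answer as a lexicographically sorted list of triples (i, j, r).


Computing R[i][j] = min implied NW-rank bound (n=4, 6 conditions):

  i=1: 0 1 1 1
  i=2: 0 1 1 2
  i=3: 0 1 2 3
  i=4: 1 2 3 4

second differences of R give the permutation w = (2, 4, 3, 1).

D(w) has 4 cells with 2 SE-corners; essential set:

[(2, 3, 1), (3, 1, 0)]


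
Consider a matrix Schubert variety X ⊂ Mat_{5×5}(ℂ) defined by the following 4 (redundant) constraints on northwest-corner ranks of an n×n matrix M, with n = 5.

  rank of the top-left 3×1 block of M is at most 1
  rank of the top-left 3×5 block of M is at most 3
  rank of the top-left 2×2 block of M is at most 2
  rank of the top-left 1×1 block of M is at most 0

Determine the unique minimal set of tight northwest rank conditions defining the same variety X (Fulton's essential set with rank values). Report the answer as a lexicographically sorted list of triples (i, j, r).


Computing R[i][j] = min implied NW-rank bound (n=5, 4 conditions):

  row 1: 0 1 1 1 1
  row 2: 1 2 2 2 2
  row 3: 1 2 3 3 3
  row 4: 1 2 3 4 4
  row 5: 1 2 3 4 5

the unique w with this rank table is (2, 1, 3, 4, 5).

Rothe diagram D(w) (1 cell), 1 SE-corner (essential condition):

[(1, 1, 0)]


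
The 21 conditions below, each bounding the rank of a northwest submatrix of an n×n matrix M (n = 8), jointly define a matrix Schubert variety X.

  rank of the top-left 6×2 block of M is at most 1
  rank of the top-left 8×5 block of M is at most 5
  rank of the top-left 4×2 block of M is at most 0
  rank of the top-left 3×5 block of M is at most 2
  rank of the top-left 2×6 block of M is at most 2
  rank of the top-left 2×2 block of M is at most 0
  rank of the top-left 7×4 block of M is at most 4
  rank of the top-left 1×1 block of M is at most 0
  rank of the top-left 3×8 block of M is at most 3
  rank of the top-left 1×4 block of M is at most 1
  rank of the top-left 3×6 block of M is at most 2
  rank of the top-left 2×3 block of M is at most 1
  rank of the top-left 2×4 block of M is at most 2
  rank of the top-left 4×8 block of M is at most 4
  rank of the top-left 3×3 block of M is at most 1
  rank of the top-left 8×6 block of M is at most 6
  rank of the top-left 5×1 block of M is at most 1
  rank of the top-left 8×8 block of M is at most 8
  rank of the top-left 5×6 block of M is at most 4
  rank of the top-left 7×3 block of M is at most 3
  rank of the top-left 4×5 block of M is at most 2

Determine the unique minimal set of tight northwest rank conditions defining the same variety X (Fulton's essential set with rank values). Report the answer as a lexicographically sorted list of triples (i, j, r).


Recovering R(i,j) via the rank-extension bound from the 21 conditions:

  row 1: 0 0 1 1 1 1 1 1
  row 2: 0 0 1 2 2 2 2 2
  row 3: 0 0 1 2 2 2 3 3
  row 4: 0 0 1 2 2 3 4 4
  row 5: 1 1 2 3 3 4 5 5
  row 6: 1 1 2 3 4 5 6 6
  row 7: 1 2 3 4 5 6 7 7
  row 8: 1 2 3 4 5 6 7 8

reading off 1-entries of Δ²R: w = (3, 4, 7, 6, 1, 5, 2, 8).

ℓ(w)=12; the 4 essential cells (i,j,r):

[(3, 6, 2), (4, 2, 0), (4, 5, 2), (6, 2, 1)]


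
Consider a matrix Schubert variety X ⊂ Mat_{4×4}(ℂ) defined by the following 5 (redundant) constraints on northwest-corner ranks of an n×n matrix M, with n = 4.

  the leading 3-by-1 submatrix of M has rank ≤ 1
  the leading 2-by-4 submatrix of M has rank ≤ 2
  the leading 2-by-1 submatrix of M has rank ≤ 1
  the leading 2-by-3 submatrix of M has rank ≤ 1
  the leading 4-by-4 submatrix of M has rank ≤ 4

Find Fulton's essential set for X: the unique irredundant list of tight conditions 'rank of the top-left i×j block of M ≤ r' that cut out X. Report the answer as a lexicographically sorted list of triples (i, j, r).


Rank table r_w(4×4) implied by the 5 constraints:

  1 | 1 | 1 | 1
  1 | 1 | 1 | 2
  1 | 2 | 2 | 3
  1 | 2 | 3 | 4

the unique w with this rank table is (1, 4, 2, 3).

D(w) has 2 cells with 1 SE-corner; essential set:

[(2, 3, 1)]


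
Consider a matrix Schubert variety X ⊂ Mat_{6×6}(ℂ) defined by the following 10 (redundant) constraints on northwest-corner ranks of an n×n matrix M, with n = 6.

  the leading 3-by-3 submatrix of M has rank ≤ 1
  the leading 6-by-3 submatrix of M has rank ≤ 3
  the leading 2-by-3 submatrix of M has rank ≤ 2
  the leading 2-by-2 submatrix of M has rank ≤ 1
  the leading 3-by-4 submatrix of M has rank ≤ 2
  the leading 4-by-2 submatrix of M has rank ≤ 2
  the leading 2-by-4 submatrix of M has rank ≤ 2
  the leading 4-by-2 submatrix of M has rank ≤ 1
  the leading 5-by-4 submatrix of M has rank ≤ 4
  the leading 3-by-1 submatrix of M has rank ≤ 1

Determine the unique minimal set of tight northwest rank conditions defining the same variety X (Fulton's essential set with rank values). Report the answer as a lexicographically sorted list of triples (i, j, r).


Reconstructing r_w from the 10 given conditions:

  R[1]: 1 | 1 | 1 | 1 | 1 | 1
  R[2]: 1 | 1 | 1 | 2 | 2 | 2
  R[3]: 1 | 1 | 1 | 2 | 3 | 3
  R[4]: 1 | 1 | 2 | 3 | 4 | 4
  R[5]: 1 | 2 | 3 | 4 | 5 | 5
  R[6]: 1 | 2 | 3 | 4 | 5 | 6

reading off 1-entries of Δ²R: w = (1, 4, 5, 3, 2, 6).

|D(w)|=5, |Ess(w)|=2:

[(3, 3, 1), (4, 2, 1)]


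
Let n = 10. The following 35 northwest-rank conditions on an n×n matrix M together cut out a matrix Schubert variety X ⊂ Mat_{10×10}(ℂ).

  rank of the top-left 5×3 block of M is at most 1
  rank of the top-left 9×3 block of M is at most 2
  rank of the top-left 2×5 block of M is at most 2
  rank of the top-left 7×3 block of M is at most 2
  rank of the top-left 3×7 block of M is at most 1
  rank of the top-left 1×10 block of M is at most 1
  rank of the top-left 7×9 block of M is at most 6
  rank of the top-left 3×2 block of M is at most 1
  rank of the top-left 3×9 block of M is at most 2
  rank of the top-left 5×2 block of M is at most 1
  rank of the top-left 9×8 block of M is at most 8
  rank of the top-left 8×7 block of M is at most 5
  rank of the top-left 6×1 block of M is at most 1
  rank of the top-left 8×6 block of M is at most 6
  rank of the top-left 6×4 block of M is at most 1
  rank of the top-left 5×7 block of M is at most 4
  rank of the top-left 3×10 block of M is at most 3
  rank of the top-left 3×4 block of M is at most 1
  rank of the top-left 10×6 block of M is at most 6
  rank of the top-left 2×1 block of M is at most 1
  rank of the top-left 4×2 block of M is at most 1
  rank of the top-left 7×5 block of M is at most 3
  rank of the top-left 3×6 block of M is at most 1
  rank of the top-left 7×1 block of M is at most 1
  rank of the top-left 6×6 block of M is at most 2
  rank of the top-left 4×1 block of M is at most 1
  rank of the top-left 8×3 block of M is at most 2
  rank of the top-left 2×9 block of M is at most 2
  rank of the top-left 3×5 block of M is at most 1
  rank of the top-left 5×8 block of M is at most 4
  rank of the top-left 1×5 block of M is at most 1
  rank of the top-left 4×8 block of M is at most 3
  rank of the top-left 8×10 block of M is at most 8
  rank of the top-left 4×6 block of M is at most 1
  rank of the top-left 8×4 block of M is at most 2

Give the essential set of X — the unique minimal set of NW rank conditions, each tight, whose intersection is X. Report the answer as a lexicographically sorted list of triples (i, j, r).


Propagating the 35 rank bounds to every northwest block:

  row 1: 1, 1, 1, 1, 1, 1, 1, 1, 1, 1
  row 2: 1, 1, 1, 1, 1, 1, 1, 2, 2, 2
  row 3: 1, 1, 1, 1, 1, 1, 1, 2, 2, 3
  row 4: 1, 1, 1, 1, 1, 1, 2, 3, 3, 4
  row 5: 1, 1, 1, 1, 2, 2, 3, 4, 4, 5
  row 6: 1, 1, 1, 1, 2, 2, 3, 4, 5, 6
  row 7: 1, 2, 2, 2, 3, 3, 4, 5, 6, 7
  row 8: 1, 2, 2, 2, 3, 4, 5, 6, 7, 8
  row 9: 1, 2, 2, 3, 4, 5, 6, 7, 8, 9
  row 10: 1, 2, 3, 4, 5, 6, 7, 8, 9, 10

giving w = (1, 8, 10, 7, 5, 9, 2, 6, 4, 3) via Δ²R.

Rothe diagram D(w) (28 cells), 7 SE-corners (essential conditions):

[(3, 7, 1), (3, 9, 2), (4, 6, 1), (6, 4, 1), (6, 6, 2), (8, 4, 2), (9, 3, 2)]


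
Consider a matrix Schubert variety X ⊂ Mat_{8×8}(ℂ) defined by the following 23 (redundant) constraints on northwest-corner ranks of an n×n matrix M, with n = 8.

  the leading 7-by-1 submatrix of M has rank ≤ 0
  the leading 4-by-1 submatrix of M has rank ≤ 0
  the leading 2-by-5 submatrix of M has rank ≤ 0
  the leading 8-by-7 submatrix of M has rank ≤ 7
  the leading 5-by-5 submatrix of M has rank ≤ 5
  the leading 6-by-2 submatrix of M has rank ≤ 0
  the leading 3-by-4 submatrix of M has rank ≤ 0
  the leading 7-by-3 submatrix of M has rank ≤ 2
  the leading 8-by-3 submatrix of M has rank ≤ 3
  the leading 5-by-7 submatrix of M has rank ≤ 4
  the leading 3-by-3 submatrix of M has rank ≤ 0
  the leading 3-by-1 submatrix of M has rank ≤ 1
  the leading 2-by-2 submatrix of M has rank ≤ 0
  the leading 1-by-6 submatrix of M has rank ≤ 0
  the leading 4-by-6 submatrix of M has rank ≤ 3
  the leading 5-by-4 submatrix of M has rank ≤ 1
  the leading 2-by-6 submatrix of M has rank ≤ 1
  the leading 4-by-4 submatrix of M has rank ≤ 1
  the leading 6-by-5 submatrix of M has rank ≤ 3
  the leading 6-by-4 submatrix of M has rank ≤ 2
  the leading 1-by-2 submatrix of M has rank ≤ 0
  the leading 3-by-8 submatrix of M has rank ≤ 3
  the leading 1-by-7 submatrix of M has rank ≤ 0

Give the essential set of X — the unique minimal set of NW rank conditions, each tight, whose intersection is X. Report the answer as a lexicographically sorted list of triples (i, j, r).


The tightest implied rank at each (i,j), from the 23 conditions:

  row 1: 0, 0, 0, 0, 0, 0, 0, 1
  row 2: 0, 0, 0, 0, 0, 1, 1, 2
  row 3: 0, 0, 0, 0, 1, 2, 2, 3
  row 4: 0, 0, 1, 1, 2, 3, 3, 4
  row 5: 0, 0, 1, 1, 2, 3, 4, 5
  row 6: 0, 0, 1, 2, 3, 4, 5, 6
  row 7: 0, 1, 2, 3, 4, 5, 6, 7
  row 8: 1, 2, 3, 4, 5, 6, 7, 8

giving w = (8, 6, 5, 3, 7, 4, 2, 1) via Δ²R.

|D(w)|=24, |Ess(w)|=6:

[(1, 7, 0), (2, 5, 0), (3, 4, 0), (5, 4, 1), (6, 2, 0), (7, 1, 0)]


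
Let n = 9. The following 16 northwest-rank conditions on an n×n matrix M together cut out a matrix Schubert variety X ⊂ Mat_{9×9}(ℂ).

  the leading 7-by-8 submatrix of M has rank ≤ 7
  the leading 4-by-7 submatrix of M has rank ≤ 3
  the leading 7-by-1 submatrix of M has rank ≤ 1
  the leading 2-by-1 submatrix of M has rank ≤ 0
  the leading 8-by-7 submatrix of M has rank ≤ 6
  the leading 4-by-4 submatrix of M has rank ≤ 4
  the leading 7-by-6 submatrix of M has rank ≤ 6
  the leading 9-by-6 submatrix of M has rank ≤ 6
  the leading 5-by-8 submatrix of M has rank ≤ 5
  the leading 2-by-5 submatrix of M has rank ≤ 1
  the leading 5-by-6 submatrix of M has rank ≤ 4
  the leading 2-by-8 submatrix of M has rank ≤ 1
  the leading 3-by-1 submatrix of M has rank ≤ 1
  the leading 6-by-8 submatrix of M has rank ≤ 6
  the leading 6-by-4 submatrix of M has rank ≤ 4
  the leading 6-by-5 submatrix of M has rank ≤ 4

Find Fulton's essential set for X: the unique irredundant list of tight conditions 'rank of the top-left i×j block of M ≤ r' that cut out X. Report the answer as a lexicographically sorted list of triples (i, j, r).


Propagating the 16 rank bounds to every northwest block:

  0, 1, 1, 1, 1, 1, 1, 1, 1
  0, 1, 1, 1, 1, 1, 1, 1, 2
  1, 2, 2, 2, 2, 2, 2, 2, 3
  1, 2, 3, 3, 3, 3, 3, 3, 4
  1, 2, 3, 4, 4, 4, 4, 4, 5
  1, 2, 3, 4, 4, 5, 5, 5, 6
  1, 2, 3, 4, 5, 6, 6, 6, 7
  1, 2, 3, 4, 5, 6, 6, 7, 8
  1, 2, 3, 4, 5, 6, 7, 8, 9

reading off 1-entries of Δ²R: w = (2, 9, 1, 3, 4, 6, 5, 8, 7).

Fulton essential set (4 of the 10 Rothe cells):

[(2, 1, 0), (2, 8, 1), (6, 5, 4), (8, 7, 6)]


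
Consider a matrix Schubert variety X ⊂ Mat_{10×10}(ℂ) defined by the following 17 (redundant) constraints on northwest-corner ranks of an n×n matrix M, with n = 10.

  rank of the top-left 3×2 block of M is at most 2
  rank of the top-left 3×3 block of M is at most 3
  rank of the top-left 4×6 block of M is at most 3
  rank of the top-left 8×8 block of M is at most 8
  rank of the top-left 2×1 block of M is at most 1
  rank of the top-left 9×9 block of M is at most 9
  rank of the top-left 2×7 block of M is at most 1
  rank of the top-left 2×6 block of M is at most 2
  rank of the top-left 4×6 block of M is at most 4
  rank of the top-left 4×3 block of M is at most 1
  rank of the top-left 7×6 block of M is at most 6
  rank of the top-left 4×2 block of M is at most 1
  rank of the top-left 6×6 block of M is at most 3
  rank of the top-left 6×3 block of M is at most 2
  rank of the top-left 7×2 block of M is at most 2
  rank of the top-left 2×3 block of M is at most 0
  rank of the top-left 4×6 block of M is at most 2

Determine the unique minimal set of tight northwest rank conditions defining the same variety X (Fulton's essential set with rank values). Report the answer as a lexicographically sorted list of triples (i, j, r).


Reconstructing r_w from the 17 given conditions:

  i=1: 0  0  0  1  1  1  1  1  1  1
  i=2: 0  0  0  1  1  1  1  2  2  2
  i=3: 1  1  1  2  2  2  2  3  3  3
  i=4: 1  1  1  2  2  2  3  4  4  4
  i=5: 1  2  2  3  3  3  4  5  5  5
  i=6: 1  2  2  3  3  3  4  5  6  6
  i=7: 1  2  3  4  4  4  5  6  7  7
  i=8: 1  2  3  4  5  5  6  7  8  8
  i=9: 1  2  3  4  5  6  7  8  9  9
  i=10: 1  2  3  4  5  6  7  8  9  10

so w = (4, 8, 1, 7, 2, 9, 3, 5, 6, 10).

Rothe diagram D(w) (16 cells), 6 SE-corners (essential conditions):

[(2, 3, 0), (2, 7, 1), (4, 3, 1), (4, 6, 2), (6, 3, 2), (6, 6, 3)]


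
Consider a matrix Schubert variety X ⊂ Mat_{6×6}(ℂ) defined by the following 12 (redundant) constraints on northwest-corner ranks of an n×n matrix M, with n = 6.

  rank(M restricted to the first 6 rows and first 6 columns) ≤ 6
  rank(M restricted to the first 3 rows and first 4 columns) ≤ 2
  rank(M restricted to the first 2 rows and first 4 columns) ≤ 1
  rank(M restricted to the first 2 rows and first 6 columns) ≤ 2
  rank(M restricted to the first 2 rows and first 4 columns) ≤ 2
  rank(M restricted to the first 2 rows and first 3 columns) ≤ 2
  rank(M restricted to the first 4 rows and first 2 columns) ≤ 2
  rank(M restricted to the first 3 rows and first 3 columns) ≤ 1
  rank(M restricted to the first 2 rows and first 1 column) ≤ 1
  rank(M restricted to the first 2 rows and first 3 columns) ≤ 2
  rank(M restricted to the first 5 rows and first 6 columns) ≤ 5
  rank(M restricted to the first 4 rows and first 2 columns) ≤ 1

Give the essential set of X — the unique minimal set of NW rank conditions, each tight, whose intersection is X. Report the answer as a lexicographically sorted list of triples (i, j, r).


Rank table r_w(6×6) implied by the 12 constraints:

  1, 1, 1, 1, 1, 1
  1, 1, 1, 1, 2, 2
  1, 1, 1, 2, 3, 3
  1, 1, 2, 3, 4, 4
  1, 2, 3, 4, 5, 5
  1, 2, 3, 4, 5, 6

second differences of R give the permutation w = (1, 5, 4, 3, 2, 6).

ℓ(w)=6; the 3 essential cells (i,j,r):

[(2, 4, 1), (3, 3, 1), (4, 2, 1)]


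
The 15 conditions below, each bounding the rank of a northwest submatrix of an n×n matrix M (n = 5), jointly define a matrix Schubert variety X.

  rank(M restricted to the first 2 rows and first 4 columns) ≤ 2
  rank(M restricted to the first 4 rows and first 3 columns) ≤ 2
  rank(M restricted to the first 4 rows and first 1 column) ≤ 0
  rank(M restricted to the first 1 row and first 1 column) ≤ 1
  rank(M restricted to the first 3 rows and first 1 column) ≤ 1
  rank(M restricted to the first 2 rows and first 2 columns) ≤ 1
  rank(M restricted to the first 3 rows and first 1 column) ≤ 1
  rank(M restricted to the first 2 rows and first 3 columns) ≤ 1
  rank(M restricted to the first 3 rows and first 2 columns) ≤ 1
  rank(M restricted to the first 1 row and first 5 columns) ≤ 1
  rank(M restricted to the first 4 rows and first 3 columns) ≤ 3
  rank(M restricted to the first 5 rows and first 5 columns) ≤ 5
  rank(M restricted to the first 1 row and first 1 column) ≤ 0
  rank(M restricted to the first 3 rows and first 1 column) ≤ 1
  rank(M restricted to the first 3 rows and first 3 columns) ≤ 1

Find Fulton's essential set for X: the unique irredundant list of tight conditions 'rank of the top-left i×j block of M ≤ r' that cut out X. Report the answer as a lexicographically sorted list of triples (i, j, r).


Reconstructing r_w from the 15 given conditions:

  row 1: 0, 1, 1, 1, 1
  row 2: 0, 1, 1, 2, 2
  row 3: 0, 1, 1, 2, 3
  row 4: 0, 1, 2, 3, 4
  row 5: 1, 2, 3, 4, 5

second differences of R give the permutation w = (2, 4, 5, 3, 1).

Rothe diagram D(w) (6 cells), 2 SE-corners (essential conditions):

[(3, 3, 1), (4, 1, 0)]


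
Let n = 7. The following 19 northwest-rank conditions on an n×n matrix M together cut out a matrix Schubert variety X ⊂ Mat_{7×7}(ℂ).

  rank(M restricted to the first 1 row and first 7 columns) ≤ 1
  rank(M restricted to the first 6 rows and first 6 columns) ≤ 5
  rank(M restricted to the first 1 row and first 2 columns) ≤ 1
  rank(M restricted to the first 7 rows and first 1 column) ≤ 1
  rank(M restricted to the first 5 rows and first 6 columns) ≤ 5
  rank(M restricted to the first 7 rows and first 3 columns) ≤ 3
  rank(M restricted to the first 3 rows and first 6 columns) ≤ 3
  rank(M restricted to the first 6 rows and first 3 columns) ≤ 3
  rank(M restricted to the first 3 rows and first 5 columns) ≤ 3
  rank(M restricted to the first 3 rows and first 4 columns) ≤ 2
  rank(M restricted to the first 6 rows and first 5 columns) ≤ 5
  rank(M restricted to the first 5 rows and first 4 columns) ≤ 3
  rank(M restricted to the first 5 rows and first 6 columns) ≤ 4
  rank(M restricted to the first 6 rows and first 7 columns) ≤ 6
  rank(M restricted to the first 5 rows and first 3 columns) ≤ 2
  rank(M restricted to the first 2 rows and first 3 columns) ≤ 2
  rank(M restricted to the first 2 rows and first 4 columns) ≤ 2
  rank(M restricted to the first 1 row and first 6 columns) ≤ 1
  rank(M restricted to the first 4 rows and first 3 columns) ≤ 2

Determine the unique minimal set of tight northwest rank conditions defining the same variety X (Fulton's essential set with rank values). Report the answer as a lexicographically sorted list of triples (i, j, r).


Rank table r_w(7×7) implied by the 19 constraints:

  i=1: 1, 1, 1, 1, 1, 1, 1
  i=2: 1, 2, 2, 2, 2, 2, 2
  i=3: 1, 2, 2, 2, 3, 3, 3
  i=4: 1, 2, 2, 3, 4, 4, 4
  i=5: 1, 2, 2, 3, 4, 4, 5
  i=6: 1, 2, 3, 4, 5, 5, 6
  i=7: 1, 2, 3, 4, 5, 6, 7

reading off 1-entries of Δ²R: w = (1, 2, 5, 4, 7, 3, 6).

ℓ(w)=5; the 3 essential cells (i,j,r):

[(3, 4, 2), (5, 3, 2), (5, 6, 4)]
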